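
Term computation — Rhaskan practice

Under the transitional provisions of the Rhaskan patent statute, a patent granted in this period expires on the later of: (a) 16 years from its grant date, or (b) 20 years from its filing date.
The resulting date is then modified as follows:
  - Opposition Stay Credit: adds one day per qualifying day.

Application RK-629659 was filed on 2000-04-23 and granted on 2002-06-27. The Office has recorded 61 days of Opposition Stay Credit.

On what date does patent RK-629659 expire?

June 23, 2020

(a) grant + 16 years → 27 June 2018.
(b) filing + 20 years → 23 April 2020.
Later of the two: 23 April 2020.
Opposition Stay Credit: +61 days → 23 June 2020.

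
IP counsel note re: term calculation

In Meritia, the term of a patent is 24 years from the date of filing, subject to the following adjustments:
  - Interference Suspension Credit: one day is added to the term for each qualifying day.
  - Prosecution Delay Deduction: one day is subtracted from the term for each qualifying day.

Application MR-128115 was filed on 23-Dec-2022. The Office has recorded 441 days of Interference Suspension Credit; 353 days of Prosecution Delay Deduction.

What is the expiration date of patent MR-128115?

Base term: filing date + 24 years → 23 December 2046.
Interference Suspension Credit: +441 days → 8 March 2048.
Prosecution Delay Deduction: −353 days → 21 March 2047.

March 21, 2047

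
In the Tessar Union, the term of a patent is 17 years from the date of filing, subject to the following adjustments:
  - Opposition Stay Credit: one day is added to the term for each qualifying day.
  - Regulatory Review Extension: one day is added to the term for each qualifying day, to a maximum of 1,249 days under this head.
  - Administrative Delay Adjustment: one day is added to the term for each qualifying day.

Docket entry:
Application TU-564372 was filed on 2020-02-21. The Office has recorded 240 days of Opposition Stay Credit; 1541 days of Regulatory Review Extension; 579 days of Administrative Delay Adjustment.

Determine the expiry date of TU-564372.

October 21, 2042

Base term: filing date + 17 years → 21 February 2037.
Opposition Stay Credit: +240 days → 19 October 2037.
Regulatory Review Extension: 1541 days claimed exceeds the 1249-day cap, so +1249 days → 21 March 2041.
Administrative Delay Adjustment: +579 days → 21 October 2042.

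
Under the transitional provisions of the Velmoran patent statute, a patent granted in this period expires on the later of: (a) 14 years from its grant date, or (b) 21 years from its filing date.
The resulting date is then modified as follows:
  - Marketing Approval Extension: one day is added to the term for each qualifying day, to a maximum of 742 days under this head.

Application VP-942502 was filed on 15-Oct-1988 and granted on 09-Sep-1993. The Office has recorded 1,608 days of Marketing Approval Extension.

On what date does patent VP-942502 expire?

(a) grant + 14 years → 9 September 2007.
(b) filing + 21 years → 15 October 2009.
Later of the two: 15 October 2009.
Marketing Approval Extension: 1608 days claimed exceeds the 742-day cap, so +742 days → 27 October 2011.

2011-10-27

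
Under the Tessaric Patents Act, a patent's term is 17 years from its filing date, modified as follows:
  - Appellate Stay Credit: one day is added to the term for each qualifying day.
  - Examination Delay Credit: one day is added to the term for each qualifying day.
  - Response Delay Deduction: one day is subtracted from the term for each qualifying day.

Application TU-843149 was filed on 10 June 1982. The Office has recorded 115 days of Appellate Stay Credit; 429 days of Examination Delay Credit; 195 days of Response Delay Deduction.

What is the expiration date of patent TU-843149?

Base term: filing date + 17 years → 10 June 1999.
Appellate Stay Credit: +115 days → 3 October 1999.
Examination Delay Credit: +429 days → 5 December 2000.
Response Delay Deduction: −195 days → 24 May 2000.

May 24, 2000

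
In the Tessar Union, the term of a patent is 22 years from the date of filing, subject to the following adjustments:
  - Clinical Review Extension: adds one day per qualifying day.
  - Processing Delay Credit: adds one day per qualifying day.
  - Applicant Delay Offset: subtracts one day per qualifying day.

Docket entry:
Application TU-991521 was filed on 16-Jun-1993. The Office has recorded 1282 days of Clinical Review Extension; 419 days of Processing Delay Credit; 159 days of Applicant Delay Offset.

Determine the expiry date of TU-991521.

September 5, 2019

Base term: filing date + 22 years → 16 June 2015.
Clinical Review Extension: +1282 days → 19 December 2018.
Processing Delay Credit: +419 days → 11 February 2020.
Applicant Delay Offset: −159 days → 5 September 2019.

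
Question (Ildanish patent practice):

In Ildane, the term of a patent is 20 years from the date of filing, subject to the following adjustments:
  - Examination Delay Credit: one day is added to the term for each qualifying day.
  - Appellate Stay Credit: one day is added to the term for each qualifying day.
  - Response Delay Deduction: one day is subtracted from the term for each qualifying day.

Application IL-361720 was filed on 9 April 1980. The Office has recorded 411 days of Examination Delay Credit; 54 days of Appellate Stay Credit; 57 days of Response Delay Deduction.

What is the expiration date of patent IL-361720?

Base term: filing date + 20 years → 9 April 2000.
Examination Delay Credit: +411 days → 25 May 2001.
Appellate Stay Credit: +54 days → 18 July 2001.
Response Delay Deduction: −57 days → 22 May 2001.

May 22, 2001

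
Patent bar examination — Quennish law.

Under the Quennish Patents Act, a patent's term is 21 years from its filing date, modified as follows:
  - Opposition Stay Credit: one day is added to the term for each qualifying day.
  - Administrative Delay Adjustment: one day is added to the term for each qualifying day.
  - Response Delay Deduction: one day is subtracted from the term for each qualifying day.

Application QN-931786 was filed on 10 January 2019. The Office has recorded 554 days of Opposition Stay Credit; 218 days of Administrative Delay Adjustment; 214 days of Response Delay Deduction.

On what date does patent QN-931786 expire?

Base term: filing date + 21 years → 10 January 2040.
Opposition Stay Credit: +554 days → 17 July 2041.
Administrative Delay Adjustment: +218 days → 20 February 2042.
Response Delay Deduction: −214 days → 21 July 2041.

2041-07-21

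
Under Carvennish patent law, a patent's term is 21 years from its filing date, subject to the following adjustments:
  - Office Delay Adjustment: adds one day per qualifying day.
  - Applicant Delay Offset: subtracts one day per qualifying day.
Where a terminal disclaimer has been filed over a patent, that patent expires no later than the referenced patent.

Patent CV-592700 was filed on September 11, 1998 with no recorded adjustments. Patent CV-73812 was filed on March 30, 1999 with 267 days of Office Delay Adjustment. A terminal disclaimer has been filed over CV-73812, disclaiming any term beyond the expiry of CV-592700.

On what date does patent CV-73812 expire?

Natural term of CV-73812:
  Base: filing + 21 years → 30 March 2020.
  Office Delay Adjustment: +267 days → 22 December 2020.
Expiry of referenced patent CV-592700:
  Base: filing + 21 years → 11 September 2019.
Terminal disclaimer: CV-73812 expires on the earlier of 22 December 2020 and 11 September 2019.

September 11, 2019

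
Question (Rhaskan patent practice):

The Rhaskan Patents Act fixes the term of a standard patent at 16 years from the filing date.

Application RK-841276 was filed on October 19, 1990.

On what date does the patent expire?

Filing date + 16 years → 19 October 2006.

2006-10-19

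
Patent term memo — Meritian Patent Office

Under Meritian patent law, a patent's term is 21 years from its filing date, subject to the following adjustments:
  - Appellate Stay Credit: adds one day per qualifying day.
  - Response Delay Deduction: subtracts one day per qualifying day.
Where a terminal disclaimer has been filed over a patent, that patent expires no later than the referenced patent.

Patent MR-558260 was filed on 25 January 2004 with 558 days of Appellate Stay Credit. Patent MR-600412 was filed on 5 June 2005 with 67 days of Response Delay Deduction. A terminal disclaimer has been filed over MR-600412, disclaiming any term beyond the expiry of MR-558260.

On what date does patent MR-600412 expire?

Natural term of MR-600412:
  Base: filing + 21 years → 5 June 2026.
  Response Delay Deduction: −67 days → 30 March 2026.
Expiry of referenced patent MR-558260:
  Base: filing + 21 years → 25 January 2025.
  Appellate Stay Credit: +558 days → 6 August 2026.
Terminal disclaimer: MR-600412 expires on the earlier of 30 March 2026 and 6 August 2026.

March 30, 2026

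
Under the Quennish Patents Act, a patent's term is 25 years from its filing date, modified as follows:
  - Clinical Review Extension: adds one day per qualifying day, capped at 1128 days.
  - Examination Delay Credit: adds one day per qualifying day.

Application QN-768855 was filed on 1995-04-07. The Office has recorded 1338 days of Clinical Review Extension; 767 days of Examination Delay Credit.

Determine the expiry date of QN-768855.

2025-06-15

Base term: filing date + 25 years → 7 April 2020.
Clinical Review Extension: 1338 days claimed exceeds the 1128-day cap, so +1128 days → 10 May 2023.
Examination Delay Credit: +767 days → 15 June 2025.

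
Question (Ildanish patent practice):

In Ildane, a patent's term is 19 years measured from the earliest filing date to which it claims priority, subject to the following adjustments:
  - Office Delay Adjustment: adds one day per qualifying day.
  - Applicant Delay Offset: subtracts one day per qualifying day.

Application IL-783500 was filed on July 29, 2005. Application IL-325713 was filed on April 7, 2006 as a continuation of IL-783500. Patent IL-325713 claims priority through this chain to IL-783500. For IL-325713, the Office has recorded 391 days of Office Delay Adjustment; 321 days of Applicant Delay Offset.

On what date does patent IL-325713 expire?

Earliest priority filing: 29 July 2005.
Base term: 29 July 2005 + 19 years → 29 July 2024.
Office Delay Adjustment: +391 days → 24 August 2025.
Applicant Delay Offset: −321 days → 7 October 2024.

2024-10-07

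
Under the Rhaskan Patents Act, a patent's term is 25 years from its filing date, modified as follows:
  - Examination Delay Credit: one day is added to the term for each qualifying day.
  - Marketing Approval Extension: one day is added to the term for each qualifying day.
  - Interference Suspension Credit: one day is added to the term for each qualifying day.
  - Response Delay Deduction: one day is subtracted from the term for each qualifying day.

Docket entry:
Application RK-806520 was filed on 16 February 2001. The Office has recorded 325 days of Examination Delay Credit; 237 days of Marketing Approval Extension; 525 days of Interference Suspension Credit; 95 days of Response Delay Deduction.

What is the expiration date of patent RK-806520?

2028-11-04

Base term: filing date + 25 years → 16 February 2026.
Examination Delay Credit: +325 days → 7 January 2027.
Marketing Approval Extension: +237 days → 1 September 2027.
Interference Suspension Credit: +525 days → 7 February 2029.
Response Delay Deduction: −95 days → 4 November 2028.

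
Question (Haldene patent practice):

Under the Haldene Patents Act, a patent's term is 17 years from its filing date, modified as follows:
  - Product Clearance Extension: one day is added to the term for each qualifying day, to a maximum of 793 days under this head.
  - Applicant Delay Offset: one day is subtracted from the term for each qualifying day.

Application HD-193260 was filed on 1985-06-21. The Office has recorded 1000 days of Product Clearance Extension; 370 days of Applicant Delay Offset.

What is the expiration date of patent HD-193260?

Base term: filing date + 17 years → 21 June 2002.
Product Clearance Extension: 1000 days claimed exceeds the 793-day cap, so +793 days → 22 August 2004.
Applicant Delay Offset: −370 days → 18 August 2003.

August 18, 2003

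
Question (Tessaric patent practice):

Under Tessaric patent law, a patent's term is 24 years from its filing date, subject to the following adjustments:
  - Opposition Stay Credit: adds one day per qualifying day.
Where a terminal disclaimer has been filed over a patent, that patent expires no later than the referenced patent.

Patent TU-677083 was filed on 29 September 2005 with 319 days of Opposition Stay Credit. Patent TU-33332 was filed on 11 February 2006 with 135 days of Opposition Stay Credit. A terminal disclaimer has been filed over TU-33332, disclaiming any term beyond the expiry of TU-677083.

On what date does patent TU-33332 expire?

Natural term of TU-33332:
  Base: filing + 24 years → 11 February 2030.
  Opposition Stay Credit: +135 days → 26 June 2030.
Expiry of referenced patent TU-677083:
  Base: filing + 24 years → 29 September 2029.
  Opposition Stay Credit: +319 days → 14 August 2030.
Terminal disclaimer: TU-33332 expires on the earlier of 26 June 2030 and 14 August 2030.

2030-06-26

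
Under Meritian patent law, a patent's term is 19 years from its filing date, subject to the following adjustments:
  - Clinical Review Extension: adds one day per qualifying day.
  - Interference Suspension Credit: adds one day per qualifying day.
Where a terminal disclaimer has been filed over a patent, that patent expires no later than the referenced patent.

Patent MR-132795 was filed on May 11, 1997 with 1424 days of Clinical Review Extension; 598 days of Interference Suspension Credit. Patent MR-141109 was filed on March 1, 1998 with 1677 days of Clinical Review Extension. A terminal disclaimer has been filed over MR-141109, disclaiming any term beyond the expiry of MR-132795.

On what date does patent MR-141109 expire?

Natural term of MR-141109:
  Base: filing + 19 years → 1 March 2017.
  Clinical Review Extension: +1677 days → 3 October 2021.
Expiry of referenced patent MR-132795:
  Base: filing + 19 years → 11 May 2016.
  Clinical Review Extension: +1424 days → 4 April 2020.
  Interference Suspension Credit: +598 days → 23 November 2021.
Terminal disclaimer: MR-141109 expires on the earlier of 3 October 2021 and 23 November 2021.

October 3, 2021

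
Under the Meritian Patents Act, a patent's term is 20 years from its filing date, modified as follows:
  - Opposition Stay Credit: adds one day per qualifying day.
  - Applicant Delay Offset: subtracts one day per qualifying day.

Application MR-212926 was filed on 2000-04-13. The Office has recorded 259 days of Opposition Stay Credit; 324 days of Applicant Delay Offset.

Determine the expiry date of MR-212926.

Base term: filing date + 20 years → 13 April 2020.
Opposition Stay Credit: +259 days → 28 December 2020.
Applicant Delay Offset: −324 days → 8 February 2020.

February 8, 2020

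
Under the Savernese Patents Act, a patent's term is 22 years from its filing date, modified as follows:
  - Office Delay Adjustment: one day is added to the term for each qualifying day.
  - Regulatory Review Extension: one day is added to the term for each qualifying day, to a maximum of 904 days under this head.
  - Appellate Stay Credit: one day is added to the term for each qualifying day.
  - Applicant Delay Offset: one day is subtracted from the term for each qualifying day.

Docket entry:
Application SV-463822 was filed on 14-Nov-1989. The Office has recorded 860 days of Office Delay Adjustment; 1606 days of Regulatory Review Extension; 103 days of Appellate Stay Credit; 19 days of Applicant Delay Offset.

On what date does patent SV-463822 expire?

December 5, 2016

Base term: filing date + 22 years → 14 November 2011.
Office Delay Adjustment: +860 days → 23 March 2014.
Regulatory Review Extension: 1606 days claimed exceeds the 904-day cap, so +904 days → 12 September 2016.
Appellate Stay Credit: +103 days → 24 December 2016.
Applicant Delay Offset: −19 days → 5 December 2016.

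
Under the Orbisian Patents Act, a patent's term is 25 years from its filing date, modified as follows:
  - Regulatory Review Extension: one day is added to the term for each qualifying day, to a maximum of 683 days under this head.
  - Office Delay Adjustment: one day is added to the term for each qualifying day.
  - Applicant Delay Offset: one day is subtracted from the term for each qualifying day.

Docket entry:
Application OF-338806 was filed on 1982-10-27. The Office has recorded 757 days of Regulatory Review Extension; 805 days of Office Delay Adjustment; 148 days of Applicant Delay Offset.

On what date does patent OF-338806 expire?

Base term: filing date + 25 years → 27 October 2007.
Regulatory Review Extension: 757 days claimed exceeds the 683-day cap, so +683 days → 9 September 2009.
Office Delay Adjustment: +805 days → 23 November 2011.
Applicant Delay Offset: −148 days → 28 June 2011.

June 28, 2011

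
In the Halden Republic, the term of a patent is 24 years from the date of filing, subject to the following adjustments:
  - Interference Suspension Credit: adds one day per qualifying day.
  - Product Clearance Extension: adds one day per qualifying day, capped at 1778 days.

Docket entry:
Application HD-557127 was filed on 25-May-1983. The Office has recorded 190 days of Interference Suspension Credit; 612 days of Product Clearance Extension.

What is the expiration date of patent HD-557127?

2009-08-04

Base term: filing date + 24 years → 25 May 2007.
Interference Suspension Credit: +190 days → 1 December 2007.
Product Clearance Extension: 612 days (within the 1778-day cap) → +612 days → 4 August 2009.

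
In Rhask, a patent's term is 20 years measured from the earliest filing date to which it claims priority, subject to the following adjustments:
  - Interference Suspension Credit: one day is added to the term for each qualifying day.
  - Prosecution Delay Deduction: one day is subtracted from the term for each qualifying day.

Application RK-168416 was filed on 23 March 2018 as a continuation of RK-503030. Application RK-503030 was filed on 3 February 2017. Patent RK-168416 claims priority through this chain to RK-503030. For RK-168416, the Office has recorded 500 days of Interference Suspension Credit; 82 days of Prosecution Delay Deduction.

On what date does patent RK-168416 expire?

March 28, 2038

Earliest priority filing: 3 February 2017.
Base term: 3 February 2017 + 20 years → 3 February 2037.
Interference Suspension Credit: +500 days → 18 June 2038.
Prosecution Delay Deduction: −82 days → 28 March 2038.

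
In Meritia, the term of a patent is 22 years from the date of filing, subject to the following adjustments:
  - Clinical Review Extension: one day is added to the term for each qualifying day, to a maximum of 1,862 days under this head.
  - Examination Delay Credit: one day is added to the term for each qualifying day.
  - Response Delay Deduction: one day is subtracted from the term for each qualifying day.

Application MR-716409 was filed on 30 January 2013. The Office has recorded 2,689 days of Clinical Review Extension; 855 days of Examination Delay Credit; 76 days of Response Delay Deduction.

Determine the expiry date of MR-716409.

Base term: filing date + 22 years → 30 January 2035.
Clinical Review Extension: 2689 days claimed exceeds the 1862-day cap, so +1862 days → 6 March 2040.
Examination Delay Credit: +855 days → 9 July 2042.
Response Delay Deduction: −76 days → 24 April 2042.

2042-04-24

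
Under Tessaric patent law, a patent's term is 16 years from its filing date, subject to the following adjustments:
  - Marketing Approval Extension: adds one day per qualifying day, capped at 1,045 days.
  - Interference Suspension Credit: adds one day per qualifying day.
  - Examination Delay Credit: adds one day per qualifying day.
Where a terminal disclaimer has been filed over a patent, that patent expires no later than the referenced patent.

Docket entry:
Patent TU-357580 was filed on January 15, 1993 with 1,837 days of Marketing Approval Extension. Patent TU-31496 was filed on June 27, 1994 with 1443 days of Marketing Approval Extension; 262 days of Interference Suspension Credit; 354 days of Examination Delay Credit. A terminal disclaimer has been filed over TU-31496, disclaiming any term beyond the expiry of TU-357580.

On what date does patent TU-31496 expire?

2011-11-26

Natural term of TU-31496:
  Base: filing + 16 years → 27 June 2010.
  Marketing Approval Extension: 1443 days claimed exceeds the 1045-day cap, so +1045 days → 7 May 2013.
  Interference Suspension Credit: +262 days → 24 January 2014.
  Examination Delay Credit: +354 days → 13 January 2015.
Expiry of referenced patent TU-357580:
  Base: filing + 16 years → 15 January 2009.
  Marketing Approval Extension: 1837 days claimed exceeds the 1045-day cap, so +1045 days → 26 November 2011.
Terminal disclaimer: TU-31496 expires on the earlier of 13 January 2015 and 26 November 2011.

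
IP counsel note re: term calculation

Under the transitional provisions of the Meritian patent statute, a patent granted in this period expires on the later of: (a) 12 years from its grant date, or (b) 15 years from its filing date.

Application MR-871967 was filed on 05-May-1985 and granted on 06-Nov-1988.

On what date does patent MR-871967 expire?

(a) grant + 12 years → 6 November 2000.
(b) filing + 15 years → 5 May 2000.
Later of the two: 6 November 2000.

2000-11-06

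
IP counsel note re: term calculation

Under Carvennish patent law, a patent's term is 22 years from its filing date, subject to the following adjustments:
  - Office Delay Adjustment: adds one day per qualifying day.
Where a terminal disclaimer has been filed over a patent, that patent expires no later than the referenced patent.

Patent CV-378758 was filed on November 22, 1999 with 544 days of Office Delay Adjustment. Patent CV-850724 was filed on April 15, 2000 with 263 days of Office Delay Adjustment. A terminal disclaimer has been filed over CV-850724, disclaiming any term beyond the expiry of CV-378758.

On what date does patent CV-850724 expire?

Natural term of CV-850724:
  Base: filing + 22 years → 15 April 2022.
  Office Delay Adjustment: +263 days → 3 January 2023.
Expiry of referenced patent CV-378758:
  Base: filing + 22 years → 22 November 2021.
  Office Delay Adjustment: +544 days → 20 May 2023.
Terminal disclaimer: CV-850724 expires on the earlier of 3 January 2023 and 20 May 2023.

January 3, 2023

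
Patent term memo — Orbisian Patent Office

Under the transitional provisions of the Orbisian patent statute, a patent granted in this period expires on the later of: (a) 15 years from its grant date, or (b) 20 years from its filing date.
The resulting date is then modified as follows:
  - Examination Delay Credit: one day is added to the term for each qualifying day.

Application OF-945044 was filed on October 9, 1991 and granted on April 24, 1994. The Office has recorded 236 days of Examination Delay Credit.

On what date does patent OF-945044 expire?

(a) grant + 15 years → 24 April 2009.
(b) filing + 20 years → 9 October 2011.
Later of the two: 9 October 2011.
Examination Delay Credit: +236 days → 1 June 2012.

2012-06-01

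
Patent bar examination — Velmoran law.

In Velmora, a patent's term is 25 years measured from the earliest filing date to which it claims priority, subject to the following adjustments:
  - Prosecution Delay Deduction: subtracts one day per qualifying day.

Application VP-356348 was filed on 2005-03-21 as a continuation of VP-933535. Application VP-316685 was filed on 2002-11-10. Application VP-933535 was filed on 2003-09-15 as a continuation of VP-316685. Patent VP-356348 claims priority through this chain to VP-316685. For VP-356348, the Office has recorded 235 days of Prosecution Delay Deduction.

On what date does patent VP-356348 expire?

March 20, 2027

Earliest priority filing: 10 November 2002.
Base term: 10 November 2002 + 25 years → 10 November 2027.
Prosecution Delay Deduction: −235 days → 20 March 2027.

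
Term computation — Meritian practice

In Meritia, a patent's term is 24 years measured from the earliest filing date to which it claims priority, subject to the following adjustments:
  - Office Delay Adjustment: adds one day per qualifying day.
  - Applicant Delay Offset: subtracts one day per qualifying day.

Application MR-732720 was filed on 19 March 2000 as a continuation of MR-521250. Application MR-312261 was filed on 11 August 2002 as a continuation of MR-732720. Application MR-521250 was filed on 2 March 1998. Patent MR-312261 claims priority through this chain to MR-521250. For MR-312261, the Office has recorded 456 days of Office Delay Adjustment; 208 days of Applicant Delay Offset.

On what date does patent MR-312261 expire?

November 5, 2022

Earliest priority filing: 2 March 1998.
Base term: 2 March 1998 + 24 years → 2 March 2022.
Office Delay Adjustment: +456 days → 1 June 2023.
Applicant Delay Offset: −208 days → 5 November 2022.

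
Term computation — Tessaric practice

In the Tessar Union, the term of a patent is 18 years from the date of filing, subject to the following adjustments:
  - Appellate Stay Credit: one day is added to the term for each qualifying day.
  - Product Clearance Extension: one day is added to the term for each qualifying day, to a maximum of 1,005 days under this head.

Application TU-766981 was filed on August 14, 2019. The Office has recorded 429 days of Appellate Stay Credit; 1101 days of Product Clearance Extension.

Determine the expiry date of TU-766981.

2041-07-18

Base term: filing date + 18 years → 14 August 2037.
Appellate Stay Credit: +429 days → 17 October 2038.
Product Clearance Extension: 1101 days claimed exceeds the 1005-day cap, so +1005 days → 18 July 2041.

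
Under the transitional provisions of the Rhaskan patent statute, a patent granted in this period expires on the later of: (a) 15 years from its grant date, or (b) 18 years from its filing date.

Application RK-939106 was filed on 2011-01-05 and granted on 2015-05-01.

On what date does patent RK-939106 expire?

2030-05-01

(a) grant + 15 years → 1 May 2030.
(b) filing + 18 years → 5 January 2029.
Later of the two: 1 May 2030.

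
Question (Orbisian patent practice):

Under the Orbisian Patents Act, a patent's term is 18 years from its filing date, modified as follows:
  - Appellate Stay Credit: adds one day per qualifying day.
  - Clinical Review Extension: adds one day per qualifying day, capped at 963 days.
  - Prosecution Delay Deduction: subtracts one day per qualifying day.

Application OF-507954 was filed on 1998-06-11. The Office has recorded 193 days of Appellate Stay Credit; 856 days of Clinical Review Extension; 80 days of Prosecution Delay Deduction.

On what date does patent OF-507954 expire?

Base term: filing date + 18 years → 11 June 2016.
Appellate Stay Credit: +193 days → 21 December 2016.
Clinical Review Extension: 856 days (within the 963-day cap) → +856 days → 26 April 2019.
Prosecution Delay Deduction: −80 days → 5 February 2019.

February 5, 2019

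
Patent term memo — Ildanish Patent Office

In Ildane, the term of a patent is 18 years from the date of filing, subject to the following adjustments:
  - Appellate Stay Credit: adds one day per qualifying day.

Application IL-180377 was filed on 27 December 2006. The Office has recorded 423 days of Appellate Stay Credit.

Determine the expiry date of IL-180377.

Base term: filing date + 18 years → 27 December 2024.
Appellate Stay Credit: +423 days → 23 February 2026.

2026-02-23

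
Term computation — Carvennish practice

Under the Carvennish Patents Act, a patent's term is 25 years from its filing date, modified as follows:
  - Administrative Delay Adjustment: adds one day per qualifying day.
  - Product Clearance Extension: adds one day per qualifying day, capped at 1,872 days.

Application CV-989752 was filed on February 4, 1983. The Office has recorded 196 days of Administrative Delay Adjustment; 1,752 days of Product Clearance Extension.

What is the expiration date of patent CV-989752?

June 5, 2013

Base term: filing date + 25 years → 4 February 2008.
Administrative Delay Adjustment: +196 days → 18 August 2008.
Product Clearance Extension: 1752 days (within the 1872-day cap) → +1752 days → 5 June 2013.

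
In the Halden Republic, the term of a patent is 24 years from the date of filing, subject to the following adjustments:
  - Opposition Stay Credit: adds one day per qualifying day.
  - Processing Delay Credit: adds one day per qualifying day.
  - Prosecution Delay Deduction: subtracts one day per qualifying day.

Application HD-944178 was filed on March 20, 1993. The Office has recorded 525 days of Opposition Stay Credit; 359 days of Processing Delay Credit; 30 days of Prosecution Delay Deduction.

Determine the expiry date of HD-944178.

Base term: filing date + 24 years → 20 March 2017.
Opposition Stay Credit: +525 days → 27 August 2018.
Processing Delay Credit: +359 days → 21 August 2019.
Prosecution Delay Deduction: −30 days → 22 July 2019.

July 22, 2019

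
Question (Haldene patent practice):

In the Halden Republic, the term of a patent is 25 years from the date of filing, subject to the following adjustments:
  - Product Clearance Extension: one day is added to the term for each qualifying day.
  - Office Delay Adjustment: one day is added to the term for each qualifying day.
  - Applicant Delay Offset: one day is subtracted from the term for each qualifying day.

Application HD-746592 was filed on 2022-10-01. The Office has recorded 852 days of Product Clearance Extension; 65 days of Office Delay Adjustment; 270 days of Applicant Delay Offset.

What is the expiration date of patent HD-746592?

July 9, 2049

Base term: filing date + 25 years → 1 October 2047.
Product Clearance Extension: +852 days → 30 January 2050.
Office Delay Adjustment: +65 days → 5 April 2050.
Applicant Delay Offset: −270 days → 9 July 2049.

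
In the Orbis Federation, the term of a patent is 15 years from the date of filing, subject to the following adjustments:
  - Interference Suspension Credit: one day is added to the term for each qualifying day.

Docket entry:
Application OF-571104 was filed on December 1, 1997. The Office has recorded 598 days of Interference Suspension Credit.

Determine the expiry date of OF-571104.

Base term: filing date + 15 years → 1 December 2012.
Interference Suspension Credit: +598 days → 22 July 2014.

2014-07-22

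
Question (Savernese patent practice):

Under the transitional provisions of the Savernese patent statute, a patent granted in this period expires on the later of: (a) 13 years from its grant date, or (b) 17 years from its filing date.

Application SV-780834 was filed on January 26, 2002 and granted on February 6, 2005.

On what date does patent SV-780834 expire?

January 26, 2019

(a) grant + 13 years → 6 February 2018.
(b) filing + 17 years → 26 January 2019.
Later of the two: 26 January 2019.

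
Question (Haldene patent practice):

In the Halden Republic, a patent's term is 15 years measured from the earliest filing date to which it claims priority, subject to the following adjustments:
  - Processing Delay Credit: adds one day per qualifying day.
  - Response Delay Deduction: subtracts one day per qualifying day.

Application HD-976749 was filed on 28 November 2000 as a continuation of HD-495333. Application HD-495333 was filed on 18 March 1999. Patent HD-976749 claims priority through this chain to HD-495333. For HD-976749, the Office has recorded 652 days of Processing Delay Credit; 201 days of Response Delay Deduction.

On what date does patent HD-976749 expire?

June 12, 2015

Earliest priority filing: 18 March 1999.
Base term: 18 March 1999 + 15 years → 18 March 2014.
Processing Delay Credit: +652 days → 30 December 2015.
Response Delay Deduction: −201 days → 12 June 2015.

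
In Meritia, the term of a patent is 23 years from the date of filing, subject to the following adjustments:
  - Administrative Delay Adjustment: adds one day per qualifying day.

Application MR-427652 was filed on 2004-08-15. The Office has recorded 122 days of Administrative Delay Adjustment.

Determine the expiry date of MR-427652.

December 15, 2027

Base term: filing date + 23 years → 15 August 2027.
Administrative Delay Adjustment: +122 days → 15 December 2027.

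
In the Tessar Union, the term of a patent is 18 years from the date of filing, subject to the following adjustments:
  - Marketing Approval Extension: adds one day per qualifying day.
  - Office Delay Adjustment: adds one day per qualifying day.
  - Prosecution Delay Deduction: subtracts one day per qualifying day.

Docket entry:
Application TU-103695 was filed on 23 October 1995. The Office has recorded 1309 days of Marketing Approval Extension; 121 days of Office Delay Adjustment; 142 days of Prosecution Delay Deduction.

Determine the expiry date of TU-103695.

May 3, 2017

Base term: filing date + 18 years → 23 October 2013.
Marketing Approval Extension: +1309 days → 24 May 2017.
Office Delay Adjustment: +121 days → 22 September 2017.
Prosecution Delay Deduction: −142 days → 3 May 2017.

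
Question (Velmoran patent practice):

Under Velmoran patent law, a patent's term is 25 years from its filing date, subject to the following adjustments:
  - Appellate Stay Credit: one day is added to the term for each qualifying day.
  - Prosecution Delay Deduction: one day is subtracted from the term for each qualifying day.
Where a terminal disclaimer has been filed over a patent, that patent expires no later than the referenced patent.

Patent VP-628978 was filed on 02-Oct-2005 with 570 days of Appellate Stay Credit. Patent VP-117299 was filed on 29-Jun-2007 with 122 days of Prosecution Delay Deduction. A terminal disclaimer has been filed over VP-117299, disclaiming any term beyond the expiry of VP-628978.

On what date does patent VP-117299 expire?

2032-02-28

Natural term of VP-117299:
  Base: filing + 25 years → 29 June 2032.
  Prosecution Delay Deduction: −122 days → 28 February 2032.
Expiry of referenced patent VP-628978:
  Base: filing + 25 years → 2 October 2030.
  Appellate Stay Credit: +570 days → 24 April 2032.
Terminal disclaimer: VP-117299 expires on the earlier of 28 February 2032 and 24 April 2032.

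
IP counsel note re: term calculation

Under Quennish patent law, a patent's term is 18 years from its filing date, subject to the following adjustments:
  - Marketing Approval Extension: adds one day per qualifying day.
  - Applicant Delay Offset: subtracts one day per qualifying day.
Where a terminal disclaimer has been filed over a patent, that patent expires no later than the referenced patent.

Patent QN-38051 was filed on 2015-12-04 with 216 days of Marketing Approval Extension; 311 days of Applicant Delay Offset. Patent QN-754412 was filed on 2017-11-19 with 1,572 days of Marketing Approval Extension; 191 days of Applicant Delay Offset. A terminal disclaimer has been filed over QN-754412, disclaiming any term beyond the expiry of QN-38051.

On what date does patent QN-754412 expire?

August 31, 2033

Natural term of QN-754412:
  Base: filing + 18 years → 19 November 2035.
  Marketing Approval Extension: +1572 days → 9 March 2040.
  Applicant Delay Offset: −191 days → 31 August 2039.
Expiry of referenced patent QN-38051:
  Base: filing + 18 years → 4 December 2033.
  Marketing Approval Extension: +216 days → 8 July 2034.
  Applicant Delay Offset: −311 days → 31 August 2033.
Terminal disclaimer: QN-754412 expires on the earlier of 31 August 2039 and 31 August 2033.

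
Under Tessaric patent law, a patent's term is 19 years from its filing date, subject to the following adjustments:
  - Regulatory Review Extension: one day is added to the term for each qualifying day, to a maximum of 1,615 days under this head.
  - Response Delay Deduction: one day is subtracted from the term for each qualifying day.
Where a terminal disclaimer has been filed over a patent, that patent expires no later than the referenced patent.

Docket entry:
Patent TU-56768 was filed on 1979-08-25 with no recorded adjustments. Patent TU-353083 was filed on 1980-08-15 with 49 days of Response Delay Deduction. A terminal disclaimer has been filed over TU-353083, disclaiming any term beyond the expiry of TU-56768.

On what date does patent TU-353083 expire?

Natural term of TU-353083:
  Base: filing + 19 years → 15 August 1999.
  Response Delay Deduction: −49 days → 27 June 1999.
Expiry of referenced patent TU-56768:
  Base: filing + 19 years → 25 August 1998.
Terminal disclaimer: TU-353083 expires on the earlier of 27 June 1999 and 25 August 1998.

1998-08-25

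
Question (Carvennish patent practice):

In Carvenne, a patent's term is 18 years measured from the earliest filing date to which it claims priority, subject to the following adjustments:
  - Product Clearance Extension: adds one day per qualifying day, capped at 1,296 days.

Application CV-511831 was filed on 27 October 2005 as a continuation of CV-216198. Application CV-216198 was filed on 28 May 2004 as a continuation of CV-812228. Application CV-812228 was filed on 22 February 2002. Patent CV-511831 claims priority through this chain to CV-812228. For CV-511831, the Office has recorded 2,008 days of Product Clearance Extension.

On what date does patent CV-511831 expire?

Earliest priority filing: 22 February 2002.
Base term: 22 February 2002 + 18 years → 22 February 2020.
Product Clearance Extension: 2008 days claimed exceeds the 1296-day cap, so +1296 days → 10 September 2023.

2023-09-10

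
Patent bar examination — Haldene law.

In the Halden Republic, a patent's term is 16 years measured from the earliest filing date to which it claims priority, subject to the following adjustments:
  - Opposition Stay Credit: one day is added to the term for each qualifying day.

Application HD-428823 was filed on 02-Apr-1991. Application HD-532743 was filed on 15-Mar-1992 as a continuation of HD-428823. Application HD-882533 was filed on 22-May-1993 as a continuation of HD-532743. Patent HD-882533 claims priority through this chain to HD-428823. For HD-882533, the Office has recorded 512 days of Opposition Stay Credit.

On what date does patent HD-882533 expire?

2008-08-26

Earliest priority filing: 2 April 1991.
Base term: 2 April 1991 + 16 years → 2 April 2007.
Opposition Stay Credit: +512 days → 26 August 2008.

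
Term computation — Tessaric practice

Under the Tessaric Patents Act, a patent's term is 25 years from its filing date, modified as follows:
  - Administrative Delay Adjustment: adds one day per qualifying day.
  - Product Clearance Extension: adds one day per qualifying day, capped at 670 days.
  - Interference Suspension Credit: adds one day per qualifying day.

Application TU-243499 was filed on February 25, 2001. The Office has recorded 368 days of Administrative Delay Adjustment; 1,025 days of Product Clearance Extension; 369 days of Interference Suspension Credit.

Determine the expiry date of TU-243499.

Base term: filing date + 25 years → 25 February 2026.
Administrative Delay Adjustment: +368 days → 28 February 2027.
Product Clearance Extension: 1025 days claimed exceeds the 670-day cap, so +670 days → 29 December 2028.
Interference Suspension Credit: +369 days → 2 January 2030.

January 2, 2030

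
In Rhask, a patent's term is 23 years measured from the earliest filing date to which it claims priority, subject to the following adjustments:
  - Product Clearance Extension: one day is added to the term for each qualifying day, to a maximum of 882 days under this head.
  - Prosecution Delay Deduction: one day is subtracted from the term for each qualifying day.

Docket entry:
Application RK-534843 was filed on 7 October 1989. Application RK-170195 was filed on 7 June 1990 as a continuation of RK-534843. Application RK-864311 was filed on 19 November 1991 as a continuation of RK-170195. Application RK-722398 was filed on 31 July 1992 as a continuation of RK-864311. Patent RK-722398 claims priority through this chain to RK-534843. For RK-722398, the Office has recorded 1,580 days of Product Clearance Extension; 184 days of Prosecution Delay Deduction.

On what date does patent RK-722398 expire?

Earliest priority filing: 7 October 1989.
Base term: 7 October 1989 + 23 years → 7 October 2012.
Product Clearance Extension: 1580 days claimed exceeds the 882-day cap, so +882 days → 8 March 2015.
Prosecution Delay Deduction: −184 days → 5 September 2014.

September 5, 2014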